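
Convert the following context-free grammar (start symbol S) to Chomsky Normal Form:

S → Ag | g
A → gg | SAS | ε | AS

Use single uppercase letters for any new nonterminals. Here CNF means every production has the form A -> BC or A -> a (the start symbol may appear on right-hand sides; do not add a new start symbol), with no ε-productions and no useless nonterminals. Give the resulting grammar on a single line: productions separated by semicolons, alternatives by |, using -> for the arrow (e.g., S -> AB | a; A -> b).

S -> g | AB; A -> g | AB | AS | BB | SC | SS; B -> g; C -> AS

Nullable: {A}; after ε-elimination: S -> g | Ag; A -> S | AS | SS | gg | SAS.
After unit-elimination: S -> g | Ag; A -> g | AS | Ag | SS | gg | SAS.
TERM: introduce B -> g and substitute in every rule of length ≥2.
BIN: A -> SAS becomes A -> SC, C -> AS.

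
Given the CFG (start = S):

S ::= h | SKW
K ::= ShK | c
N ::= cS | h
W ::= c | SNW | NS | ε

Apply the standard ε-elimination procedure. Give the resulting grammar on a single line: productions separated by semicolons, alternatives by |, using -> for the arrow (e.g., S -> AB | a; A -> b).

Nullable set: {W}.
S -> SKW: W nullable, giving SK | SKW.
Drop W -> ε.
W -> SNW: W nullable, giving SN | SNW.
Unchanged (no nullable symbols): S -> h; K -> ShK; K -> c; N -> cS; N -> h; W -> NS; W -> c.

S -> h | SK | SKW; K -> c | ShK; N -> h | cS; W -> c | NS | SN | SNW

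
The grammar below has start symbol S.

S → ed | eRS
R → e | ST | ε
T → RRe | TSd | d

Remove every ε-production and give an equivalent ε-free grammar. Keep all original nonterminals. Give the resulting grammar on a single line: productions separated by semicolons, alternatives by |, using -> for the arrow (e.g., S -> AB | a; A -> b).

Nullable set: {R}.
S -> eRS: R nullable, giving eRS | eS.
Drop R -> ε.
T -> RRe: R, R nullable, giving RRe | Re | e.
Unchanged (no nullable symbols): S -> ed; R -> ST; R -> e; T -> TSd; T -> d.

S -> eS | ed | eRS; R -> e | ST; T -> d | e | Re | RRe | TSd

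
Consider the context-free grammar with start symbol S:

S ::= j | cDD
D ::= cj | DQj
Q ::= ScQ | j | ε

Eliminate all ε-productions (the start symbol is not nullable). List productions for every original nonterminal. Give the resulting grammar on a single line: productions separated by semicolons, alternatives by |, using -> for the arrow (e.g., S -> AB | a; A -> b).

S -> j | cDD; D -> Dj | cj | DQj; Q -> j | Sc | ScQ

Nullable set: {Q}.
D -> DQj: Q nullable, giving DQj | Dj.
Drop Q -> ε.
Q -> ScQ: Q nullable, giving Sc | ScQ.
Unchanged (no nullable symbols): S -> cDD; S -> j; D -> cj; Q -> j.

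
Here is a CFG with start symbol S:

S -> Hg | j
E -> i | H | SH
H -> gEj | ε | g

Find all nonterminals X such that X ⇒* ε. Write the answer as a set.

{E, H}

Directly nullable (have an ε-rule): {H}.
E is nullable via E -> H (every symbol on the right is already known nullable).
Not nullable: S — each has a terminal in every rule's right-hand side or depends on a non-nullable symbol.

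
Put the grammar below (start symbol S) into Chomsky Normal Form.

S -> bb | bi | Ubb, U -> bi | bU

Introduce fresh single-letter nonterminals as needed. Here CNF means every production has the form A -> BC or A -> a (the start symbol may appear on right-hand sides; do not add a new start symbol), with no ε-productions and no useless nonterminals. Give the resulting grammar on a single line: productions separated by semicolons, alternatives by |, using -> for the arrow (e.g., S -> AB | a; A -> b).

No ε-productions.
No unit productions to eliminate.
TERM: introduce A -> b, B -> i and substitute in every rule of length ≥2.
BIN: S -> UAA becomes S -> UC, C -> AA.

S -> AA | AB | UC; A -> b; B -> i; C -> AA; U -> AB | AU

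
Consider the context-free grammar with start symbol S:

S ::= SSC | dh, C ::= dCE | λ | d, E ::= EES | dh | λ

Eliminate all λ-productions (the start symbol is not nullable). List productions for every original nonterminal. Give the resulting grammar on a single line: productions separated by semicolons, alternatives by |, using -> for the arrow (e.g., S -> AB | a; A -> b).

S -> SS | dh | SSC; C -> d | dC | dE | dCE; E -> S | ES | dh | EES

Nullable set: {C, E}.
S -> SSC: C nullable, giving SS | SSC.
Drop C -> λ.
C -> dCE: C, E nullable, giving d | dC | dCE | dE.
Drop E -> λ.
E -> EES: E, E nullable, giving EES | ES | S.
Unchanged (no nullable symbols): S -> dh; C -> d; E -> dh.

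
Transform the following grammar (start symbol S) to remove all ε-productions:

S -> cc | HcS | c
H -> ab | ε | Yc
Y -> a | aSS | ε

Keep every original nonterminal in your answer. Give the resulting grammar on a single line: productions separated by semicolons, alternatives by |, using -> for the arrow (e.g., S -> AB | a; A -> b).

Nullable set: {H, Y}.
S -> HcS: H nullable, giving HcS | cS.
Drop H -> ε.
H -> Yc: Y nullable, giving Yc | c.
Drop Y -> ε.
Unchanged (no nullable symbols): S -> c; S -> cc; H -> ab; Y -> a; Y -> aSS.

S -> c | cS | cc | HcS; H -> c | Yc | ab; Y -> a | aSS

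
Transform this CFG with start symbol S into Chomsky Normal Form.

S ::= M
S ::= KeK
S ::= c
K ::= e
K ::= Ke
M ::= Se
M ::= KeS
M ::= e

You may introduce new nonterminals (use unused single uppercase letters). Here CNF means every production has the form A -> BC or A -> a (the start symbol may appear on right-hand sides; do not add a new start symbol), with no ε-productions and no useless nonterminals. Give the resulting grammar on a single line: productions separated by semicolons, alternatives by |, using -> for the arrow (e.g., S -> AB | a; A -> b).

No ε-productions.
After unit-elimination: S -> c | e | Se | KeK | KeS; K -> e | Ke; M -> e | Se | KeS.
TERM: introduce A -> e and substitute in every rule of length ≥2.
BIN: M -> KAS becomes M -> KB, B -> AS; S -> KAK becomes S -> KC, C -> AK; S -> KAS becomes S -> KD, D -> AS.
Drop unreachable/unproductive: M.

S -> c | e | KC | KD | SA; A -> e; C -> AK; D -> AS; K -> e | KA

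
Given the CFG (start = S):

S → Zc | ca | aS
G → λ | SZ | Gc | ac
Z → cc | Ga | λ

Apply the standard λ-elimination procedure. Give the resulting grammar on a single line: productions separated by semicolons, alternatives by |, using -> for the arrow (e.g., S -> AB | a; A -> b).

Nullable set: {G, Z}.
S -> Zc: Z nullable, giving Zc | c.
Drop G -> λ.
G -> Gc: G nullable, giving Gc | c.
G -> SZ: Z nullable, giving S | SZ.
Drop Z -> λ.
Z -> Ga: G nullable, giving Ga | a.
Unchanged (no nullable symbols): S -> aS; S -> ca; G -> ac; Z -> cc.

S -> c | Zc | aS | ca; G -> S | c | Gc | SZ | ac; Z -> a | Ga | cc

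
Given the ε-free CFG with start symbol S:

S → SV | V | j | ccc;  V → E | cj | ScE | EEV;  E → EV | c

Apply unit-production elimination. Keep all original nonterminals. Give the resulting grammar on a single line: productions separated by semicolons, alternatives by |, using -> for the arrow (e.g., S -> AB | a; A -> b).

S -> c | j | EV | SV | cj | EEV | ScE | ccc; E -> c | EV; V -> c | EV | cj | EEV | ScE

Unit productions: S->V, V->E.
Unit pairs (A ⇒* B via units): (S,E), (S,V), (V,E).
S: inherits non-unit rules of {E, S, V} → EEV | EV | SV | ScE | c | ccc | cj | j.
E: inherits non-unit rules of {E} → EV | c.
V: inherits non-unit rules of {E, V} → EEV | EV | ScE | c | cj.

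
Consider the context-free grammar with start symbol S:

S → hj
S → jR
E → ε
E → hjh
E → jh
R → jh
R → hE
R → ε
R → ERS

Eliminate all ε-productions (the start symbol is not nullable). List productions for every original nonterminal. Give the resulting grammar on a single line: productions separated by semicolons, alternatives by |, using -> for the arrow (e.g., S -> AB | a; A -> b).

S -> j | hj | jR; E -> jh | hjh; R -> S | h | ES | RS | hE | jh | ERS

Nullable set: {E, R}.
S -> jR: R nullable, giving j | jR.
Drop E -> ε.
Drop R -> ε.
R -> ERS: E, R nullable, giving ERS | ES | RS | S.
R -> hE: E nullable, giving h | hE.
Unchanged (no nullable symbols): S -> hj; E -> hjh; E -> jh; R -> jh.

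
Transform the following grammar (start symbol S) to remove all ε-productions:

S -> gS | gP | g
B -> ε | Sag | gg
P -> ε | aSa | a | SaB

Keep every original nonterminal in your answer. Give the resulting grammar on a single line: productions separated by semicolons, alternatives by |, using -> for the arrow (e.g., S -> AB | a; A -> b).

S -> g | gP | gS; B -> gg | Sag; P -> a | Sa | SaB | aSa

Nullable set: {B, P}.
S -> gP: P nullable, giving g | gP.
Drop B -> ε.
Drop P -> ε.
P -> SaB: B nullable, giving Sa | SaB.
Unchanged (no nullable symbols): S -> g; S -> gS; B -> Sag; B -> gg; P -> a; P -> aSa.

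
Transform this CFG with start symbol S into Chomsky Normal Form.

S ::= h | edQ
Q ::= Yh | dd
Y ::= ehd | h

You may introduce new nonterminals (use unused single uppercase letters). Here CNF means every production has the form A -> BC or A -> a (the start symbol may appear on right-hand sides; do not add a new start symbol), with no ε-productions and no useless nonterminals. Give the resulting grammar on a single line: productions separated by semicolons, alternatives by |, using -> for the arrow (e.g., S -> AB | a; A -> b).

S -> h | CD; A -> h; B -> d; C -> e; D -> BQ; E -> AB; Q -> BB | YA; Y -> h | CE

No ε-productions.
No unit productions to eliminate.
TERM: introduce B -> d, C -> e, A -> h and substitute in every rule of length ≥2.
BIN: S -> CBQ becomes S -> CD, D -> BQ; Y -> CAB becomes Y -> CE, E -> AB.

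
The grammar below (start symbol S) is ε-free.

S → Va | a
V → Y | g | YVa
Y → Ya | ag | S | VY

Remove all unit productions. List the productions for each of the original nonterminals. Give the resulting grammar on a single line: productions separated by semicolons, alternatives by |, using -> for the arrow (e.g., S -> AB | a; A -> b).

S -> a | Va; V -> a | g | VY | Va | Ya | ag | YVa; Y -> a | VY | Va | Ya | ag

Unit productions: V->Y, Y->S.
Unit pairs (A ⇒* B via units): (V,S), (V,Y), (Y,S).
S: inherits non-unit rules of {S} → Va | a.
V: inherits non-unit rules of {S, V, Y} → VY | Va | YVa | Ya | a | ag | g.
Y: inherits non-unit rules of {S, Y} → VY | Va | Ya | a | ag.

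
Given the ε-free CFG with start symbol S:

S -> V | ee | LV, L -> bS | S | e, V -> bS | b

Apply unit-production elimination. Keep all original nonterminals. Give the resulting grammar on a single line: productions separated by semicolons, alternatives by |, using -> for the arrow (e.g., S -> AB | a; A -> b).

Unit productions: L->S, S->V.
Unit pairs (A ⇒* B via units): (L,S), (L,V), (S,V).
S: inherits non-unit rules of {S, V} → LV | b | bS | ee.
L: inherits non-unit rules of {L, S, V} → LV | b | bS | e | ee.
V: inherits non-unit rules of {V} → b | bS.

S -> b | LV | bS | ee; L -> b | e | LV | bS | ee; V -> b | bS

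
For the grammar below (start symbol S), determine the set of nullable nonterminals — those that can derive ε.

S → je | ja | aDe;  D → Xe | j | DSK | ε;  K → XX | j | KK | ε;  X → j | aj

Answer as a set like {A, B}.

{D, K}

Directly nullable (have an ε-rule): {D, K}.
Not nullable: S, X — each has a terminal in every rule's right-hand side or depends on a non-nullable symbol.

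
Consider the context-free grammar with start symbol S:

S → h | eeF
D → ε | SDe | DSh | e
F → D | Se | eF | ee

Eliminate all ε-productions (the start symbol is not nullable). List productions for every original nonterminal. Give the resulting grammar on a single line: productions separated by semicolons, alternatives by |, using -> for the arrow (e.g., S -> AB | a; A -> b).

S -> h | ee | eeF; D -> e | Se | Sh | DSh | SDe; F -> D | e | Se | eF | ee

Nullable set: {D, F}.
S -> eeF: F nullable, giving ee | eeF.
Drop D -> ε.
D -> DSh: D nullable, giving DSh | Sh.
D -> SDe: D nullable, giving SDe | Se.
F -> D: D nullable, giving D.
F -> eF: F nullable, giving e | eF.
Unchanged (no nullable symbols): S -> h; D -> e; F -> Se; F -> ee.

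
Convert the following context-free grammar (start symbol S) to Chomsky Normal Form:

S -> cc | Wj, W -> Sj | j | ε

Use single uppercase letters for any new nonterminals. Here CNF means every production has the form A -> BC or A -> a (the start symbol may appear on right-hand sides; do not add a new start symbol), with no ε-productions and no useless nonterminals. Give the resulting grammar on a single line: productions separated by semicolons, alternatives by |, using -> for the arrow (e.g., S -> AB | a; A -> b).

Nullable: {W}; after ε-elimination: S -> j | Wj | cc; W -> j | Sj.
No unit productions to eliminate.
TERM: introduce B -> c, A -> j and substitute in every rule of length ≥2.

S -> j | BB | WA; A -> j; B -> c; W -> j | SA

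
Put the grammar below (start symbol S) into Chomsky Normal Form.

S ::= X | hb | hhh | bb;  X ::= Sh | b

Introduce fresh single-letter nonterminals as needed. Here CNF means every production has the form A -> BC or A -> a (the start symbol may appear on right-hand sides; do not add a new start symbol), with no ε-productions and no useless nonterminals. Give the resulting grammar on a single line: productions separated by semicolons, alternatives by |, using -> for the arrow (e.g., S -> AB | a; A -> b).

S -> b | AB | AC | BB | SA; A -> h; B -> b; C -> AA

No ε-productions.
After unit-elimination: S -> b | Sh | bb | hb | hhh; X -> b | Sh.
TERM: introduce B -> b, A -> h and substitute in every rule of length ≥2.
BIN: S -> AAA becomes S -> AC, C -> AA.
Drop unreachable/unproductive: X.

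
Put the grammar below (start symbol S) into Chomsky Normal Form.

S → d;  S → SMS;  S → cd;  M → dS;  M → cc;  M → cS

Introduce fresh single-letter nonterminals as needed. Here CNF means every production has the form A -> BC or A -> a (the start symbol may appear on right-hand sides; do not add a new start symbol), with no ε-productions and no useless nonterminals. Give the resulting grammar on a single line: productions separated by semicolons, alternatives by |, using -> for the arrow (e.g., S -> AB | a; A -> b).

S -> d | AB | SC; A -> c; B -> d; C -> MS; M -> AA | AS | BS

No ε-productions.
No unit productions to eliminate.
TERM: introduce A -> c, B -> d and substitute in every rule of length ≥2.
BIN: S -> SMS becomes S -> SC, C -> MS.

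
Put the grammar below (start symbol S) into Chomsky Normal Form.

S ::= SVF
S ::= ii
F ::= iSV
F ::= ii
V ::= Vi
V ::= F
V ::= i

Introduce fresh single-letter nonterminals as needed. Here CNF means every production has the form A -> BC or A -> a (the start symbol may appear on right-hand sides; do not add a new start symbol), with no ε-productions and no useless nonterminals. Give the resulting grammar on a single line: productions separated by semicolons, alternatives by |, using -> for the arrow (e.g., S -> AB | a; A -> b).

S -> AA | SC; A -> i; B -> SV; C -> VF; D -> SV; F -> AA | AB; V -> i | AA | AD | VA

No ε-productions.
After unit-elimination: S -> ii | SVF; F -> ii | iSV; V -> i | Vi | ii | iSV.
TERM: introduce A -> i and substitute in every rule of length ≥2.
BIN: F -> ASV becomes F -> AB, B -> SV; S -> SVF becomes S -> SC, C -> VF; V -> ASV becomes V -> AD, D -> SV.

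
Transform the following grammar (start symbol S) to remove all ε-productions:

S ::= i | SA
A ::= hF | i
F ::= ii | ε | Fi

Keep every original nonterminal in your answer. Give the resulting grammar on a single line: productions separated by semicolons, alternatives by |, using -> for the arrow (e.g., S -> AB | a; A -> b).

S -> i | SA; A -> h | i | hF; F -> i | Fi | ii

Nullable set: {F}.
A -> hF: F nullable, giving h | hF.
Drop F -> ε.
F -> Fi: F nullable, giving Fi | i.
Unchanged (no nullable symbols): S -> SA; S -> i; A -> i; F -> ii.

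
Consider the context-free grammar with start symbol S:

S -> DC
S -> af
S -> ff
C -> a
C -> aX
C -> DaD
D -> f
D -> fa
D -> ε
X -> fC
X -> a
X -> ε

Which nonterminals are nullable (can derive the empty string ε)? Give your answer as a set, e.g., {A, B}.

{D, X}

Directly nullable (have an ε-rule): {D, X}.
Not nullable: C, S — each has a terminal in every rule's right-hand side or depends on a non-nullable symbol.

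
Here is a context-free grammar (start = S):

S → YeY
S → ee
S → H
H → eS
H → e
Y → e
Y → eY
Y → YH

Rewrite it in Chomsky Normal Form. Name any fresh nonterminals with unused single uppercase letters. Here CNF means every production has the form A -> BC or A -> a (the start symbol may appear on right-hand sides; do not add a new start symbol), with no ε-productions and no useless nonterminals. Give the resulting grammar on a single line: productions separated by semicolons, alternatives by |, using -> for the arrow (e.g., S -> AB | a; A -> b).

S -> e | AA | AS | YB; A -> e; B -> AY; H -> e | AS; Y -> e | AY | YH

No ε-productions.
After unit-elimination: S -> e | eS | ee | YeY; H -> e | eS; Y -> e | YH | eY.
TERM: introduce A -> e and substitute in every rule of length ≥2.
BIN: S -> YAY becomes S -> YB, B -> AY.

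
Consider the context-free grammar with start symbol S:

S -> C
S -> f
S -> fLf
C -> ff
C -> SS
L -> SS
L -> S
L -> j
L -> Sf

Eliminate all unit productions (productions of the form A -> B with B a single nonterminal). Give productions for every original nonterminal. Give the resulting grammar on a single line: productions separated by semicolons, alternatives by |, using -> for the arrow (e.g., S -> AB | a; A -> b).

S -> f | SS | ff | fLf; C -> SS | ff; L -> f | j | SS | Sf | ff | fLf

Unit productions: L->S, S->C.
Unit pairs (A ⇒* B via units): (L,C), (L,S), (S,C).
S: inherits non-unit rules of {C, S} → SS | f | fLf | ff.
C: inherits non-unit rules of {C} → SS | ff.
L: inherits non-unit rules of {C, L, S} → SS | Sf | f | fLf | ff | j.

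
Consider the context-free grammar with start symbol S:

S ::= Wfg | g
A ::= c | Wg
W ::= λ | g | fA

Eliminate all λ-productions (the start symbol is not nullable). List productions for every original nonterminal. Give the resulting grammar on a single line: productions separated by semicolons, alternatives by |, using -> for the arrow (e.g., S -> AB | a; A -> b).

S -> g | fg | Wfg; A -> c | g | Wg; W -> g | fA

Nullable set: {W}.
S -> Wfg: W nullable, giving Wfg | fg.
A -> Wg: W nullable, giving Wg | g.
Drop W -> λ.
Unchanged (no nullable symbols): S -> g; A -> c; W -> fA; W -> g.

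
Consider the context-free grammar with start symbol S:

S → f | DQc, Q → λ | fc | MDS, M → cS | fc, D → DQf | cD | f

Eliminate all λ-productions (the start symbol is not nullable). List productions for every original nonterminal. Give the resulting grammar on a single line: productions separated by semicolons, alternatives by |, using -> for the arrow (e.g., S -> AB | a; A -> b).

Nullable set: {Q}.
S -> DQc: Q nullable, giving DQc | Dc.
D -> DQf: Q nullable, giving DQf | Df.
Drop Q -> λ.
Unchanged (no nullable symbols): S -> f; D -> cD; D -> f; M -> cS; M -> fc; Q -> MDS; Q -> fc.

S -> f | Dc | DQc; D -> f | Df | cD | DQf; M -> cS | fc; Q -> fc | MDS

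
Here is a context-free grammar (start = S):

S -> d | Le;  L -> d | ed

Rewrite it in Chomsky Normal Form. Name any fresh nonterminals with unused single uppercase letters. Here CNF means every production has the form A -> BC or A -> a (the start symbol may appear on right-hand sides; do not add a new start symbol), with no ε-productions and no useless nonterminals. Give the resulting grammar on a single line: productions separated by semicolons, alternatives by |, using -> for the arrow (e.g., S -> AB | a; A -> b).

No ε-productions.
No unit productions to eliminate.
TERM: introduce B -> d, A -> e and substitute in every rule of length ≥2.

S -> d | LA; A -> e; B -> d; L -> d | AB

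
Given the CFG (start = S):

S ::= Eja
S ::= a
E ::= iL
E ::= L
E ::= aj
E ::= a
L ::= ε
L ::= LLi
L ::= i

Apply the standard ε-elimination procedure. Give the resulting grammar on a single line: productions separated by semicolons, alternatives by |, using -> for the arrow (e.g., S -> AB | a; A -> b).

S -> a | ja | Eja; E -> L | a | i | aj | iL; L -> i | Li | LLi

Nullable set: {E, L}.
S -> Eja: E nullable, giving Eja | ja.
E -> L: L nullable, giving L.
E -> iL: L nullable, giving i | iL.
Drop L -> ε.
L -> LLi: L, L nullable, giving LLi | Li | i.
Unchanged (no nullable symbols): S -> a; E -> a; E -> aj; L -> i.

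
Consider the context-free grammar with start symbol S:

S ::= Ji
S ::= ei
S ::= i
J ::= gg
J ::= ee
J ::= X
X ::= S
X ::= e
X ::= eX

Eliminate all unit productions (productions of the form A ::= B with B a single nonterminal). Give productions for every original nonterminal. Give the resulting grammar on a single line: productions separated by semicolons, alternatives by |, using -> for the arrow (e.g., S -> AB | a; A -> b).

Unit productions: J->X, X->S.
Unit pairs (A ⇒* B via units): (J,S), (J,X), (X,S).
S: inherits non-unit rules of {S} → Ji | ei | i.
J: inherits non-unit rules of {J, S, X} → Ji | e | eX | ee | ei | gg | i.
X: inherits non-unit rules of {S, X} → Ji | e | eX | ei | i.

S -> i | Ji | ei; J -> e | i | Ji | eX | ee | ei | gg; X -> e | i | Ji | eX | ei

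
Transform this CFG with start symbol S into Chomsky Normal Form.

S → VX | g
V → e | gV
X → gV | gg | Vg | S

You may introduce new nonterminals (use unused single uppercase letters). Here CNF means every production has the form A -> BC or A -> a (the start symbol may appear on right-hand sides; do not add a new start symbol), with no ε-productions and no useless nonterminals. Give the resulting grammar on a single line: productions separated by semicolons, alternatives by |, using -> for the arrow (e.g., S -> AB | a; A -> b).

No ε-productions.
After unit-elimination: S -> g | VX; V -> e | gV; X -> g | VX | Vg | gV | gg.
TERM: introduce A -> g and substitute in every rule of length ≥2.

S -> g | VX; A -> g; V -> e | AV; X -> g | AA | AV | VA | VX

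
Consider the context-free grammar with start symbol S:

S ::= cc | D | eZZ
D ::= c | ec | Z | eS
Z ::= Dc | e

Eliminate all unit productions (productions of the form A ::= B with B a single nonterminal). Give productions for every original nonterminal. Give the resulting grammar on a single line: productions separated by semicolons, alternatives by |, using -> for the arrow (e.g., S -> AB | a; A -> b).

S -> c | e | Dc | cc | eS | ec | eZZ; D -> c | e | Dc | eS | ec; Z -> e | Dc

Unit productions: D->Z, S->D.
Unit pairs (A ⇒* B via units): (D,Z), (S,D), (S,Z).
S: inherits non-unit rules of {D, S, Z} → Dc | c | cc | e | eS | eZZ | ec.
D: inherits non-unit rules of {D, Z} → Dc | c | e | eS | ec.
Z: inherits non-unit rules of {Z} → Dc | e.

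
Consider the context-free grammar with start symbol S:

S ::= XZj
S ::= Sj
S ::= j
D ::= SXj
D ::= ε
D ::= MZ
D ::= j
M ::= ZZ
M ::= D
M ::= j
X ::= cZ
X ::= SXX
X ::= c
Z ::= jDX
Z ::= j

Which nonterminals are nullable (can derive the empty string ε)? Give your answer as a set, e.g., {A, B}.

Directly nullable (have an ε-rule): {D}.
M is nullable via M -> D (every symbol on the right is already known nullable).
Not nullable: S, X, Z — each has a terminal in every rule's right-hand side or depends on a non-nullable symbol.

{D, M}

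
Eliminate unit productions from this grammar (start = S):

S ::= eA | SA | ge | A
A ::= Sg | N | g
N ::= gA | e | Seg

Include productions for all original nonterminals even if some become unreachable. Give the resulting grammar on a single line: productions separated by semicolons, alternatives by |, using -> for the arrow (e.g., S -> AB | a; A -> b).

S -> e | g | SA | Sg | eA | gA | ge | Seg; A -> e | g | Sg | gA | Seg; N -> e | gA | Seg

Unit productions: A->N, S->A.
Unit pairs (A ⇒* B via units): (A,N), (S,A), (S,N).
S: inherits non-unit rules of {A, N, S} → SA | Seg | Sg | e | eA | g | gA | ge.
A: inherits non-unit rules of {A, N} → Seg | Sg | e | g | gA.
N: inherits non-unit rules of {N} → Seg | e | gA.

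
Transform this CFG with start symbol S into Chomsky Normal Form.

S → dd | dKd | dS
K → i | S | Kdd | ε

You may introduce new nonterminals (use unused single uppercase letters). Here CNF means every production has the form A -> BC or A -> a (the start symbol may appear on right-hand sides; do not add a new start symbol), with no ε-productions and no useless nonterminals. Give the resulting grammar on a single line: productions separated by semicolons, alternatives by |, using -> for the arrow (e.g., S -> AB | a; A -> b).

S -> AA | AD | AS; A -> d; B -> KA; C -> AA; D -> KA; K -> i | AA | AB | AS | KC

Nullable: {K}; after ε-elimination: S -> dS | dd | dKd; K -> S | i | dd | Kdd.
After unit-elimination: S -> dS | dd | dKd; K -> i | dS | dd | Kdd | dKd.
TERM: introduce A -> d and substitute in every rule of length ≥2.
BIN: K -> AKA becomes K -> AB, B -> KA; K -> KAA becomes K -> KC, C -> AA; S -> AKA becomes S -> AD, D -> KA.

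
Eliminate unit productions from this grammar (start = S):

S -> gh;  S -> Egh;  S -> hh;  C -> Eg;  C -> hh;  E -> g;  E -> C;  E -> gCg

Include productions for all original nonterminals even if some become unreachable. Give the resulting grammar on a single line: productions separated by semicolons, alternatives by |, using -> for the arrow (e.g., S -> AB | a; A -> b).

S -> gh | hh | Egh; C -> Eg | hh; E -> g | Eg | hh | gCg

Unit productions: E->C.
Unit pairs (A ⇒* B via units): (E,C).
S: inherits non-unit rules of {S} → Egh | gh | hh.
C: inherits non-unit rules of {C} → Eg | hh.
E: inherits non-unit rules of {C, E} → Eg | g | gCg | hh.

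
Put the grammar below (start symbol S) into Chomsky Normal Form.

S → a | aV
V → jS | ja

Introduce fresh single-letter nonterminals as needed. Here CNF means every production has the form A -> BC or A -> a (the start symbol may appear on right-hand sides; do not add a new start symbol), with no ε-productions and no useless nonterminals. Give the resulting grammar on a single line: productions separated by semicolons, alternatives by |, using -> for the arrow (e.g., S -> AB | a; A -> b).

S -> a | AV; A -> a; B -> j; V -> BA | BS

No ε-productions.
No unit productions to eliminate.
TERM: introduce A -> a, B -> j and substitute in every rule of length ≥2.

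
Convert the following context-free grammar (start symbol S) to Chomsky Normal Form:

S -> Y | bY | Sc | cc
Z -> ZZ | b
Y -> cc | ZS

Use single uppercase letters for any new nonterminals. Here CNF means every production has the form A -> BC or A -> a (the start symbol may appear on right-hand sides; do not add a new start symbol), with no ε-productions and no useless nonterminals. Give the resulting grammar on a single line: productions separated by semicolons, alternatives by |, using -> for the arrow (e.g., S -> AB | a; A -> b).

S -> AA | BY | SA | ZS; A -> c; B -> b; Y -> AA | ZS; Z -> b | ZZ

No ε-productions.
After unit-elimination: S -> Sc | ZS | bY | cc; Y -> ZS | cc; Z -> b | ZZ.
TERM: introduce B -> b, A -> c and substitute in every rule of length ≥2.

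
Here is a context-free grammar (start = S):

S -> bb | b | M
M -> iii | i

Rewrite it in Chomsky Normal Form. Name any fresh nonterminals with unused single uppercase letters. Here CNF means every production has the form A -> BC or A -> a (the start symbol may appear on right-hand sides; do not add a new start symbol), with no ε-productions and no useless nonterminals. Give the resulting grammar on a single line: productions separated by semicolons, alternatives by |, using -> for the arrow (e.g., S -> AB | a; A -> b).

S -> b | i | AD | BB; A -> i; B -> b; D -> AA

No ε-productions.
After unit-elimination: S -> b | i | bb | iii; M -> i | iii.
TERM: introduce B -> b, A -> i and substitute in every rule of length ≥2.
BIN: M -> AAA becomes M -> AC, C -> AA; S -> AAA becomes S -> AD, D -> AA.
Drop unreachable/unproductive: M.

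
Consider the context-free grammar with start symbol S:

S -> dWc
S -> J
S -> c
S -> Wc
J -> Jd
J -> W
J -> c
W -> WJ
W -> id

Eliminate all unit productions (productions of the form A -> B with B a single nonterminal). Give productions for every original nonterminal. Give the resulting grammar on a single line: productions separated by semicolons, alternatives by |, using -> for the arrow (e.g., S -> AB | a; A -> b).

Unit productions: J->W, S->J.
Unit pairs (A ⇒* B via units): (J,W), (S,J), (S,W).
S: inherits non-unit rules of {J, S, W} → Jd | WJ | Wc | c | dWc | id.
J: inherits non-unit rules of {J, W} → Jd | WJ | c | id.
W: inherits non-unit rules of {W} → WJ | id.

S -> c | Jd | WJ | Wc | id | dWc; J -> c | Jd | WJ | id; W -> WJ | id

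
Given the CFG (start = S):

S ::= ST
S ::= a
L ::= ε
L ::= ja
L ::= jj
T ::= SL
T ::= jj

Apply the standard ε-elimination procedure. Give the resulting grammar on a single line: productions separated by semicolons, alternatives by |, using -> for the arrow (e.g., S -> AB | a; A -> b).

Nullable set: {L}.
Drop L -> ε.
T -> SL: L nullable, giving S | SL.
Unchanged (no nullable symbols): S -> ST; S -> a; L -> ja; L -> jj; T -> jj.

S -> a | ST; L -> ja | jj; T -> S | SL | jj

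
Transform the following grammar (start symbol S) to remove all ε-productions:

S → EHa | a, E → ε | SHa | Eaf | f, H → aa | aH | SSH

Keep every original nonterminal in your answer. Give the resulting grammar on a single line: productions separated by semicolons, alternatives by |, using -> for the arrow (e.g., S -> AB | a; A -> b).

Nullable set: {E}.
S -> EHa: E nullable, giving EHa | Ha.
Drop E -> ε.
E -> Eaf: E nullable, giving Eaf | af.
Unchanged (no nullable symbols): S -> a; E -> SHa; E -> f; H -> SSH; H -> aH; H -> aa.

S -> a | Ha | EHa; E -> f | af | Eaf | SHa; H -> aH | aa | SSH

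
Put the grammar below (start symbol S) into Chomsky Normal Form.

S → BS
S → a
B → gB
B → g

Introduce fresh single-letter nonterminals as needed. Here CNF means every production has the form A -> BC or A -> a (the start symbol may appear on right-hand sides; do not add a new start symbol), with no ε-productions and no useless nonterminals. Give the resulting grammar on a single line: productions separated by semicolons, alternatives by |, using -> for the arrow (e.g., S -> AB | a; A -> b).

S -> a | BS; A -> g; B -> g | AB

No ε-productions.
No unit productions to eliminate.
TERM: introduce A -> g and substitute in every rule of length ≥2.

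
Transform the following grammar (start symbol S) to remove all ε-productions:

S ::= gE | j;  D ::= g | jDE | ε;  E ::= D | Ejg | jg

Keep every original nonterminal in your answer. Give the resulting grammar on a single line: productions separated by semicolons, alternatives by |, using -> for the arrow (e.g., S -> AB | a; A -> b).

Nullable set: {D, E}.
S -> gE: E nullable, giving g | gE.
Drop D -> ε.
D -> jDE: D, E nullable, giving j | jD | jDE | jE.
E -> D: D nullable, giving D.
E -> Ejg: E nullable, giving Ejg | jg.
Unchanged (no nullable symbols): S -> j; D -> g; E -> jg.

S -> g | j | gE; D -> g | j | jD | jE | jDE; E -> D | jg | Ejg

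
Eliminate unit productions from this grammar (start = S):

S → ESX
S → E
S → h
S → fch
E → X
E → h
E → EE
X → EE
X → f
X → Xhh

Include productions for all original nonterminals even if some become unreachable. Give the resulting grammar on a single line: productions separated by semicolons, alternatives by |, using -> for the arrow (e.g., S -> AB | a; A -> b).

S -> f | h | EE | ESX | Xhh | fch; E -> f | h | EE | Xhh; X -> f | EE | Xhh

Unit productions: E->X, S->E.
Unit pairs (A ⇒* B via units): (E,X), (S,E), (S,X).
S: inherits non-unit rules of {E, S, X} → EE | ESX | Xhh | f | fch | h.
E: inherits non-unit rules of {E, X} → EE | Xhh | f | h.
X: inherits non-unit rules of {X} → EE | Xhh | f.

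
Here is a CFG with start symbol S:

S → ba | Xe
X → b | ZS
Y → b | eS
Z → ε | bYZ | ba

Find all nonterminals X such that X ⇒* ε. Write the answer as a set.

{Z}

Directly nullable (have an ε-rule): {Z}.
Not nullable: S, X, Y — each has a terminal in every rule's right-hand side or depends on a non-nullable symbol.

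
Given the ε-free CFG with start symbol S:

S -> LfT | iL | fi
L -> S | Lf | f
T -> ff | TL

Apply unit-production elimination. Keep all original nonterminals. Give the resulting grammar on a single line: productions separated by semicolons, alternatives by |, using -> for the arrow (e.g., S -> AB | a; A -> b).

S -> fi | iL | LfT; L -> f | Lf | fi | iL | LfT; T -> TL | ff

Unit productions: L->S.
Unit pairs (A ⇒* B via units): (L,S).
S: inherits non-unit rules of {S} → LfT | fi | iL.
L: inherits non-unit rules of {L, S} → Lf | LfT | f | fi | iL.
T: inherits non-unit rules of {T} → TL | ff.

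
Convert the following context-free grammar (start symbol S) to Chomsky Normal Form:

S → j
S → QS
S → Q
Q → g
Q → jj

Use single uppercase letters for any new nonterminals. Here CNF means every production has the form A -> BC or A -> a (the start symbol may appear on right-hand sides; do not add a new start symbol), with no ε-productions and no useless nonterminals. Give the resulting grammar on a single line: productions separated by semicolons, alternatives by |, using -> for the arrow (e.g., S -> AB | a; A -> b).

S -> g | j | AA | QS; A -> j; Q -> g | AA

No ε-productions.
After unit-elimination: S -> g | j | QS | jj; Q -> g | jj.
TERM: introduce A -> j and substitute in every rule of length ≥2.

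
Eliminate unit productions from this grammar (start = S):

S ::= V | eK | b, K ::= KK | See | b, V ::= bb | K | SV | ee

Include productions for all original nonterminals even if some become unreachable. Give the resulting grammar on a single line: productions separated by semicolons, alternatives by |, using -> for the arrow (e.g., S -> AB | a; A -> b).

Unit productions: S->V, V->K.
Unit pairs (A ⇒* B via units): (S,K), (S,V), (V,K).
S: inherits non-unit rules of {K, S, V} → KK | SV | See | b | bb | eK | ee.
K: inherits non-unit rules of {K} → KK | See | b.
V: inherits non-unit rules of {K, V} → KK | SV | See | b | bb | ee.

S -> b | KK | SV | bb | eK | ee | See; K -> b | KK | See; V -> b | KK | SV | bb | ee | See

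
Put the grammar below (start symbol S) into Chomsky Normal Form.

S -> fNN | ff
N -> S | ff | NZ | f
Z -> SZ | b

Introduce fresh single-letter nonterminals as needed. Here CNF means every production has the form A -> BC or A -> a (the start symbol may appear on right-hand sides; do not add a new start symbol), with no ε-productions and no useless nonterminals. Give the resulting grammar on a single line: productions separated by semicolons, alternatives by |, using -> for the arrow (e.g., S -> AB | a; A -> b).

No ε-productions.
After unit-elimination: S -> ff | fNN; N -> f | NZ | ff | fNN; Z -> b | SZ.
TERM: introduce A -> f and substitute in every rule of length ≥2.
BIN: N -> ANN becomes N -> AB, B -> NN; S -> ANN becomes S -> AC, C -> NN.

S -> AA | AC; A -> f; B -> NN; C -> NN; N -> f | AA | AB | NZ; Z -> b | SZ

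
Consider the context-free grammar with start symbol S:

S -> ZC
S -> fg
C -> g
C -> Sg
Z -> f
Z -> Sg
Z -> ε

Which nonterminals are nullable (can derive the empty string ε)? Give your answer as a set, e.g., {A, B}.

Directly nullable (have an ε-rule): {Z}.
Not nullable: C, S — each has a terminal in every rule's right-hand side or depends on a non-nullable symbol.

{Z}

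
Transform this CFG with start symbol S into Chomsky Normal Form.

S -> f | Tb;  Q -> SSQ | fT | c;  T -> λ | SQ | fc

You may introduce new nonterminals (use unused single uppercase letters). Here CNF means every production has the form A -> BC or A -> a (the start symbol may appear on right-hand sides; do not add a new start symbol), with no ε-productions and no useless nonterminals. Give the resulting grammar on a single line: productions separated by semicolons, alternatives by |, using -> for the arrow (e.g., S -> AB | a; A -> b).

Nullable: {T}; after ε-elimination: S -> b | f | Tb; Q -> c | f | fT | SSQ; T -> SQ | fc.
No unit productions to eliminate.
TERM: introduce B -> b, C -> c, A -> f and substitute in every rule of length ≥2.
BIN: Q -> SSQ becomes Q -> SD, D -> SQ.

S -> b | f | TB; A -> f; B -> b; C -> c; D -> SQ; Q -> c | f | AT | SD; T -> AC | SQ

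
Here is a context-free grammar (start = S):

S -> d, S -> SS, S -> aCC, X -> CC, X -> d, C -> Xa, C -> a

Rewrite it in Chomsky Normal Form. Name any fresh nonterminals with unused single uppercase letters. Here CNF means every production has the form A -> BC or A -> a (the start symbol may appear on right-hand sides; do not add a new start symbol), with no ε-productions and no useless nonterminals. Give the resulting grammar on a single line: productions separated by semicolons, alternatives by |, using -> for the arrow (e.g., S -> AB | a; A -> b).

S -> d | AB | SS; A -> a; B -> CC; C -> a | XA; X -> d | CC

No ε-productions.
No unit productions to eliminate.
TERM: introduce A -> a and substitute in every rule of length ≥2.
BIN: S -> ACC becomes S -> AB, B -> CC.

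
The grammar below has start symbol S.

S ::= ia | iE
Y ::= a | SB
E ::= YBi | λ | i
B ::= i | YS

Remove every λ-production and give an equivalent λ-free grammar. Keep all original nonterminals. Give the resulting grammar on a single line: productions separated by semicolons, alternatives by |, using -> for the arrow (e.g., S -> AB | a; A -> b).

S -> i | iE | ia; B -> i | YS; E -> i | YBi; Y -> a | SB

Nullable set: {E}.
S -> iE: E nullable, giving i | iE.
Drop E -> λ.
Unchanged (no nullable symbols): S -> ia; B -> YS; B -> i; E -> YBi; E -> i; Y -> SB; Y -> a.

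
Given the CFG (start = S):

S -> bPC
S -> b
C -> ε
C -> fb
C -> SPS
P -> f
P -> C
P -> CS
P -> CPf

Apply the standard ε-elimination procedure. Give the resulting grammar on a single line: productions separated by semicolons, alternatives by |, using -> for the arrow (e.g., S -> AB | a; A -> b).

Nullable set: {C, P}.
S -> bPC: P, C nullable, giving b | bC | bP | bPC.
Drop C -> ε.
C -> SPS: P nullable, giving SPS | SS.
P -> C: C nullable, giving C.
P -> CPf: C, P nullable, giving CPf | Cf | Pf | f.
P -> CS: C nullable, giving CS | S.
Unchanged (no nullable symbols): S -> b; C -> fb; P -> f.

S -> b | bC | bP | bPC; C -> SS | fb | SPS; P -> C | S | f | CS | Cf | Pf | CPf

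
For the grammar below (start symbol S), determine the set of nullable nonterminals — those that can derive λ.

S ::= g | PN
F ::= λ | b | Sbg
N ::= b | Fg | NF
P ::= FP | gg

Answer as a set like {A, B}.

Directly nullable (have an ε-rule): {F}.
Not nullable: N, P, S — each has a terminal in every rule's right-hand side or depends on a non-nullable symbol.

{F}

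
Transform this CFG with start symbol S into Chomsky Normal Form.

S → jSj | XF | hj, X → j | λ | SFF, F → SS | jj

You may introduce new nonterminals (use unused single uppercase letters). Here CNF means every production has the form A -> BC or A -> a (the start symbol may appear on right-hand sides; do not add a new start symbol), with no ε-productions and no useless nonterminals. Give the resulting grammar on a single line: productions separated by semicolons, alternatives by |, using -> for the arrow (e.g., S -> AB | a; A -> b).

S -> AA | AC | BA | SS | XF; A -> j; B -> h; C -> SA; D -> FF; F -> AA | SS; X -> j | SD

Nullable: {X}; after ε-elimination: S -> F | XF | hj | jSj; F -> SS | jj; X -> j | SFF.
After unit-elimination: S -> SS | XF | hj | jj | jSj; F -> SS | jj; X -> j | SFF.
TERM: introduce B -> h, A -> j and substitute in every rule of length ≥2.
BIN: S -> ASA becomes S -> AC, C -> SA; X -> SFF becomes X -> SD, D -> FF.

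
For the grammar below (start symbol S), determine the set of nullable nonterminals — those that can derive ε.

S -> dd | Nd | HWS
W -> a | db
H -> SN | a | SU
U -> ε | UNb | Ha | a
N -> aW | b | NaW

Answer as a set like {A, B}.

Directly nullable (have an ε-rule): {U}.
Not nullable: H, N, S, W — each has a terminal in every rule's right-hand side or depends on a non-nullable symbol.

{U}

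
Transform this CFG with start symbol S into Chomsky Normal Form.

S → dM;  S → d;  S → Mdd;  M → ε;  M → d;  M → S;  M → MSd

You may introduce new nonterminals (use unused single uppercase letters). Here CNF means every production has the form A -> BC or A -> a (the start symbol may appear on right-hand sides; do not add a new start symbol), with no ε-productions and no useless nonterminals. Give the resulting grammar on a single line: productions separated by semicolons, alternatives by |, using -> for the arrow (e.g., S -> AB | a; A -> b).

S -> d | AA | AM | MD; A -> d; B -> AA; C -> SA; D -> AA; M -> d | AA | AM | MB | MC | SA

Nullable: {M}; after ε-elimination: S -> d | dM | dd | Mdd; M -> S | d | Sd | MSd.
After unit-elimination: S -> d | dM | dd | Mdd; M -> d | Sd | dM | dd | MSd | Mdd.
TERM: introduce A -> d and substitute in every rule of length ≥2.
BIN: M -> MAA becomes M -> MB, B -> AA; M -> MSA becomes M -> MC, C -> SA; S -> MAA becomes S -> MD, D -> AA.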